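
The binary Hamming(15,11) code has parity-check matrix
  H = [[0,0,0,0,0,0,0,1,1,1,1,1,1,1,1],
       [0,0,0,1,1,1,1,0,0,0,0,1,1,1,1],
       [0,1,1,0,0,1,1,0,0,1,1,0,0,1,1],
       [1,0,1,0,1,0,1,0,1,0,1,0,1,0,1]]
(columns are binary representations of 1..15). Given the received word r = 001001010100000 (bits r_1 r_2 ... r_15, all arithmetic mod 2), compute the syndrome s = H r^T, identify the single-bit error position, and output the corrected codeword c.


s = (0, 1, 1, 1)^T, error position = 7, corrected codeword c = 001001110100000

Compute s = H r^T mod 2 one row at a time:
  s_1 = 1 + 0 + 1 + 0 + 0 + 0 + 0 + 0 = 2 ≡ 0 (mod 2).
  s_2 = 0 + 0 + 1 + 0 + 0 + 0 + 0 + 0 = 1 ≡ 1 (mod 2).
  s_3 = 0 + 1 + 1 + 0 + 1 + 0 + 0 + 0 = 3 ≡ 1 (mod 2).
  s_4 = 0 + 1 + 0 + 0 + 0 + 0 + 0 + 0 = 1 ≡ 1 (mod 2).
s = (0, 1, 1, 1)^T — this equals column 7 of H (binary 0111), so error is at position 7.
Correct: flip bit 7 of r = 001001010100000 to get c = 001001110100000.


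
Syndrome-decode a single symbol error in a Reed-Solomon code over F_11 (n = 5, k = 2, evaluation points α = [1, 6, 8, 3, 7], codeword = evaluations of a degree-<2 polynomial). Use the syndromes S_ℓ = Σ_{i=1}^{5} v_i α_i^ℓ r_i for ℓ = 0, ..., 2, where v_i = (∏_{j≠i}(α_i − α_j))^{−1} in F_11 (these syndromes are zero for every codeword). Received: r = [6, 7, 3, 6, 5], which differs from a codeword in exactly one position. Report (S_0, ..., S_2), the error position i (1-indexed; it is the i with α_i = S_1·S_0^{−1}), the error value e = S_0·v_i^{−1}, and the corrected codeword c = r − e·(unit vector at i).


S = (4, 1, 3), error at position 4, error magnitude e = 4, c = [6, 7, 3, 2, 5].

Step 1: column multipliers v_i = (∏_{j≠i}(α_i − α_j))^{−1} mod 11.
  i = 1 (α = 1): (1−6)(1−8)(1−3)(1−7) = (−5)·(−7)·(−2)·(−6) = 420 ≡ 2, so v_1 = 2^{−1} = 6 (mod 11).
  i = 2 (α = 6): (6−1)(6−8)(6−3)(6−7) = 5·(−2)·3·(−1) = 30 ≡ 8, so v_2 = 8^{−1} = 7 (mod 11).
  i = 3 (α = 8): (8−1)(8−6)(8−3)(8−7) = 7·2·5·1 = 70 ≡ 4, so v_3 = 4^{−1} = 3 (mod 11).
  i = 4 (α = 3): (3−1)(3−6)(3−8)(3−7) = 2·(−3)·(−5)·(−4) = −120 ≡ 1, so v_4 = 1^{−1} = 1 (mod 11).
  i = 5 (α = 7): (7−1)(7−6)(7−8)(7−3) = 6·1·(−1)·4 = −24 ≡ 9, so v_5 = 9^{−1} = 5 (mod 11).
  v = [6, 7, 3, 1, 5].
Step 2: syndromes of r = [6, 7, 3, 6, 5] (all sums mod 11).
  S_0 = Σ v_i r_i = 6·6 + 7·7 + 3·3 + 1·6 + 5·5 = 125 ≡ 4.
  S_1 = Σ v_i α_i r_i = 6·1·6 + 7·6·7 + 3·8·3 + 1·3·6 + 5·7·5 = 595 ≡ 1.
  α_i^2 mod 11 = [1, 3, 9, 9, 5].
  S_2 = Σ v_i α_i^2 r_i = 6·1·6 + 7·3·7 + 3·9·3 + 1·9·6 + 5·5·5 = 443 ≡ 3.
  S = (4, 1, 3) ≠ 0, so r is not a codeword (an error is present).
Step 3: locate the error. For a single error e at position i, S_ℓ = v_i·e·α_i^ℓ, so α_err = S_1/S_0.
  S_0^{−1} = 4^{−1} = 3 (mod 11), so α_err = 1·3 = 3 ≡ 3 = α_4. Error position i = 4.
  Consistency check: S_2/S_1 = 3·1 = 3 ≡ 3 = α_err ✓ (single-error assumption holds).
Step 4: error magnitude e = S_0/v_4 = S_0·∏_{j≠4}(α_4 − α_j) = 4·1 = 4 ≡ 4 (mod 11).
Step 5: correct position 4: c_4 = r_4 − e = 6 − 4 ≡ 2 (mod 11). Hence c = [6, 7, 3, 2, 5].
  Check: interpolating c through the α_i gives m(x) = 8 + 9·x (degree < 2) with m(α_i) = c_i for every i, so c is indeed a codeword.


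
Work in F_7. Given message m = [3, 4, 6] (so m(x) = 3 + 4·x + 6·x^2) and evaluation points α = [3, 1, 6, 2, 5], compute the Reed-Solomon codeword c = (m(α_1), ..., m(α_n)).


c = [6, 6, 5, 0, 5]

Message polynomial: m(x) = 3 + 4·x + 6·x^2 (mod 7).
For each evaluation point α_i, compute m(α_i) mod 7:
  α_1 = 3: Horner steps 6 → 1 → 6, so m(3) = 6.
  α_2 = 1: Horner steps 6 → 3 → 6, so m(1) = 6.
  α_3 = 6: Horner steps 6 → 5 → 5, so m(6) = 5.
  α_4 = 2: Horner steps 6 → 2 → 0, so m(2) = 0.
  α_5 = 5: Horner steps 6 → 6 → 5, so m(5) = 5.
Codeword c = [6, 6, 5, 0, 5] ∈ F_7^5.


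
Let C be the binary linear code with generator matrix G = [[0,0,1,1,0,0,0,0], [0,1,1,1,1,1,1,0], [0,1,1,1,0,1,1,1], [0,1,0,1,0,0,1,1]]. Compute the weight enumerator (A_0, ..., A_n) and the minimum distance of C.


Weight distribution: A_0 = 1, A_2 = 4, A_4 = 9, A_6 = 2. Minimum distance d = 2.

Enumerate all 2^4 = 16 messages m ∈ F_2^4.
For each, compute codeword c = mG in F_2^8, then tally its weight.
  m = 0000 → c = 00000000, weight = 0.
  m = 1000 → c = 00110000, weight = 2.
  m = 0100 → c = 01111110, weight = 6.
  m = 1100 → c = 01001110, weight = 4.
  m = 0010 → c = 01110111, weight = 6.
  m = 1010 → c = 01000111, weight = 4.
  m = 0110 → c = 00001001, weight = 2.
  m = 1110 → c = 00111001, weight = 4.
  m = 0001 → c = 01010011, weight = 4.
  m = 1001 → c = 01100011, weight = 4.
  m = 0101 → c = 00101101, weight = 4.
  m = 1101 → c = 00011101, weight = 4.
  m = 0011 → c = 00100100, weight = 2.
  m = 1011 → c = 00010100, weight = 2.
  m = 0111 → c = 01011010, weight = 4.
  m = 1111 → c = 01101010, weight = 4.
Tally weights:
  weight 0: 1 codewords.
  weight 2: 4 codewords.
  weight 4: 9 codewords.
  weight 6: 2 codewords.
Minimum distance d = smallest w > 0 with A_w > 0 = 2.
Sanity: Σ A_w = 16 = 2^4 = 16 ✓.


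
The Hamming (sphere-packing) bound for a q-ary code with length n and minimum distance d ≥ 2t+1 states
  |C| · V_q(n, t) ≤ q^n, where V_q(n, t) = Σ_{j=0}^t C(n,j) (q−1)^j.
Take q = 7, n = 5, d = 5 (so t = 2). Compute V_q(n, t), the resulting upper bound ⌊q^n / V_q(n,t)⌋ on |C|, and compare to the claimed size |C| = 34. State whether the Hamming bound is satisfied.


V_q(n, t) = 391, q^n = 16807, Hamming bound = 42, |C| = 34 ≤ bound (satisfied).

Step 1: Compute V_q(n, t) = Σ_{j=0}^2 C(n, j) (q−1)^j.
  j = 0: C(5,0)·(6)^0 = 1·1 = 1.
  j = 1: C(5,1)·(6)^1 = 5·6 = 30.
  j = 2: C(5,2)·(6)^2 = 10·36 = 360.
  V_q(n, t) = 1 + 30 + 360 = 391.
Step 2: q^n = 7^5 = 16807.
Step 3: Hamming bound ⌊q^n / V_q(n,t)⌋ = ⌊16807/391⌋ = 42.
Step 4: Compare |C| = 34 to 42: satisfied.
The claimed |C| lies below the Hamming bound.


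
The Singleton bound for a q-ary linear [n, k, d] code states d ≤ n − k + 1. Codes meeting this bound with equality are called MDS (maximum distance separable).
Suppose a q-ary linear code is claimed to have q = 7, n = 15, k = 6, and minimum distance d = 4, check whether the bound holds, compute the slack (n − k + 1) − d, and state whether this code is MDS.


Singleton RHS = n − k + 1 = 10, slack = 6, bound satisfied, not MDS.

Singleton bound: d ≤ n − k + 1.
Here n = 15, k = 6, so n − k + 1 = 10.
Given d = 4, check d ≤ 10: YES.
Slack = (n − k + 1) − d = 6.
The code is NOT MDS (slack = 6 > 0).
Description: the claimed parameters are [15, 6, 4]_7; such a code would be non-MDS.


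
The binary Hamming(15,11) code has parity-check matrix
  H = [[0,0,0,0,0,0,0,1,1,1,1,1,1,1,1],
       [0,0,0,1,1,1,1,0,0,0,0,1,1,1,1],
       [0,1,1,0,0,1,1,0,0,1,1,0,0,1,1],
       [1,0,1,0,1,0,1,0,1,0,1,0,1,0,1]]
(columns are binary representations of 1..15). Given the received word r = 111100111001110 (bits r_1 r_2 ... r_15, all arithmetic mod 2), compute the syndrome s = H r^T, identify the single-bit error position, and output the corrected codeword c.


s = (1, 1, 0, 1)^T, error position = 13, corrected codeword c = 111100111001010

Compute s = H r^T mod 2 one row at a time:
  s_1 = 1 + 1 + 0 + 0 + 1 + 1 + 1 + 0 = 5 ≡ 1 (mod 2).
  s_2 = 1 + 0 + 0 + 1 + 1 + 1 + 1 + 0 = 5 ≡ 1 (mod 2).
  s_3 = 1 + 1 + 0 + 1 + 0 + 0 + 1 + 0 = 4 ≡ 0 (mod 2).
  s_4 = 1 + 1 + 0 + 1 + 1 + 0 + 1 + 0 = 5 ≡ 1 (mod 2).
s = (1, 1, 0, 1)^T — this equals column 13 of H (binary 1101), so error is at position 13.
Correct: flip bit 13 of r = 111100111001110 to get c = 111100111001010.


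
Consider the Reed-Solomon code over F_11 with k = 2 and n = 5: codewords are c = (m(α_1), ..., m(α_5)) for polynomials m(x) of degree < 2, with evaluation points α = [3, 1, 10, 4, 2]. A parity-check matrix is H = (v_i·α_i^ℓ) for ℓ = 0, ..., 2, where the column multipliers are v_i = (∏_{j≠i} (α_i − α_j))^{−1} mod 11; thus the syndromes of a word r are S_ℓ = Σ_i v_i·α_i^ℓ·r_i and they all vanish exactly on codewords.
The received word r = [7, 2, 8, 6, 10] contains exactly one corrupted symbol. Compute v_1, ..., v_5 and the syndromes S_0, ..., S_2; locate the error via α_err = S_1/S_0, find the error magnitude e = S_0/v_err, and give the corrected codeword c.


S = (3, 1, 4), error at position 4, error magnitude e = 2, c = [7, 2, 8, 4, 10].

Step 1: column multipliers v_i = (∏_{j≠i}(α_i − α_j))^{−1} mod 11.
  i = 1 (α = 3): (3−1)(3−10)(3−4)(3−2) = 2·(−7)·(−1)·1 = 14 ≡ 3, so v_1 = 3^{−1} = 4 (mod 11).
  i = 2 (α = 1): (1−3)(1−10)(1−4)(1−2) = (−2)·(−9)·(−3)·(−1) = 54 ≡ 10, so v_2 = 10^{−1} = 10 (mod 11).
  i = 3 (α = 10): (10−3)(10−1)(10−4)(10−2) = 7·9·6·8 = 3024 ≡ 10, so v_3 = 10^{−1} = 10 (mod 11).
  i = 4 (α = 4): (4−3)(4−1)(4−10)(4−2) = 1·3·(−6)·2 = −36 ≡ 8, so v_4 = 8^{−1} = 7 (mod 11).
  i = 5 (α = 2): (2−3)(2−1)(2−10)(2−4) = (−1)·1·(−8)·(−2) = −16 ≡ 6, so v_5 = 6^{−1} = 2 (mod 11).
  v = [4, 10, 10, 7, 2].
Step 2: syndromes of r = [7, 2, 8, 6, 10] (all sums mod 11).
  S_0 = Σ v_i r_i = 4·7 + 10·2 + 10·8 + 7·6 + 2·10 = 190 ≡ 3.
  S_1 = Σ v_i α_i r_i = 4·3·7 + 10·1·2 + 10·10·8 + 7·4·6 + 2·2·10 = 1112 ≡ 1.
  α_i^2 mod 11 = [9, 1, 1, 5, 4].
  S_2 = Σ v_i α_i^2 r_i = 4·9·7 + 10·1·2 + 10·1·8 + 7·5·6 + 2·4·10 = 642 ≡ 4.
  S = (3, 1, 4) ≠ 0, so r is not a codeword (an error is present).
Step 3: locate the error. For a single error e at position i, S_ℓ = v_i·e·α_i^ℓ, so α_err = S_1/S_0.
  S_0^{−1} = 3^{−1} = 4 (mod 11), so α_err = 1·4 = 4 ≡ 4 = α_4. Error position i = 4.
  Consistency check: S_2/S_1 = 4·1 = 4 ≡ 4 = α_err ✓ (single-error assumption holds).
Step 4: error magnitude e = S_0/v_4 = S_0·∏_{j≠4}(α_4 − α_j) = 3·8 = 24 ≡ 2 (mod 11).
Step 5: correct position 4: c_4 = r_4 − e = 6 − 2 ≡ 4 (mod 11). Hence c = [7, 2, 8, 4, 10].
  Check: interpolating c through the α_i gives m(x) = 5 + 8·x (degree < 2) with m(α_i) = c_i for every i, so c is indeed a codeword.


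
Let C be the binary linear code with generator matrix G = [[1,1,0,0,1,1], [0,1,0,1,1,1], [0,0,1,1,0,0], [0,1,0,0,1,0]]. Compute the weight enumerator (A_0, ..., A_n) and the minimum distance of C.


Weight distribution: A_0 = 1, A_2 = 7, A_4 = 7, A_6 = 1. Minimum distance d = 2.

Enumerate all 2^4 = 16 messages m ∈ F_2^4.
For each, compute codeword c = mG in F_2^6, then tally its weight.
  m = 0000 → c = 000000, weight = 0.
  m = 1000 → c = 110011, weight = 4.
  m = 0100 → c = 010111, weight = 4.
  m = 1100 → c = 100100, weight = 2.
  m = 0010 → c = 001100, weight = 2.
  m = 1010 → c = 111111, weight = 6.
  m = 0110 → c = 011011, weight = 4.
  m = 1110 → c = 101000, weight = 2.
  m = 0001 → c = 010010, weight = 2.
  m = 1001 → c = 100001, weight = 2.
  m = 0101 → c = 000101, weight = 2.
  m = 1101 → c = 110110, weight = 4.
  m = 0011 → c = 011110, weight = 4.
  m = 1011 → c = 101101, weight = 4.
  m = 0111 → c = 001001, weight = 2.
  m = 1111 → c = 111010, weight = 4.
Tally weights:
  weight 0: 1 codewords.
  weight 2: 7 codewords.
  weight 4: 7 codewords.
  weight 6: 1 codewords.
Minimum distance d = smallest w > 0 with A_w > 0 = 2.
Sanity: Σ A_w = 16 = 2^4 = 16 ✓.


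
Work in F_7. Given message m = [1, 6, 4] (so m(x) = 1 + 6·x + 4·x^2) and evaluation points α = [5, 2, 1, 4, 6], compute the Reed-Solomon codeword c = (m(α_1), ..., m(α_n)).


c = [5, 1, 4, 5, 6]

Message polynomial: m(x) = 1 + 6·x + 4·x^2 (mod 7).
For each evaluation point α_i, compute m(α_i) mod 7:
  α_1 = 5: Horner steps 4 → 5 → 5, so m(5) = 5.
  α_2 = 2: Horner steps 4 → 0 → 1, so m(2) = 1.
  α_3 = 1: Horner steps 4 → 3 → 4, so m(1) = 4.
  α_4 = 4: Horner steps 4 → 1 → 5, so m(4) = 5.
  α_5 = 6: Horner steps 4 → 2 → 6, so m(6) = 6.
Codeword c = [5, 1, 4, 5, 6] ∈ F_7^5.


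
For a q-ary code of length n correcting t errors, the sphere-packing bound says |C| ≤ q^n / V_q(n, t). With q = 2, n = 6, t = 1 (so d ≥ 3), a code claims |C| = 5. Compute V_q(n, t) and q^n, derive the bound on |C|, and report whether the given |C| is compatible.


V_q(n, t) = 7, q^n = 64, Hamming bound = 9, |C| = 5 ≤ bound (satisfied).

Step 1: Compute V_q(n, t) = Σ_{j=0}^1 C(n, j) (q−1)^j.
  j = 0: C(6,0)·(1)^0 = 1·1 = 1.
  j = 1: C(6,1)·(1)^1 = 6·1 = 6.
  V_q(n, t) = 1 + 6 = 7.
Step 2: q^n = 2^6 = 64.
Step 3: Hamming bound ⌊q^n / V_q(n,t)⌋ = ⌊64/7⌋ = 9.
Step 4: Compare |C| = 5 to 9: satisfied.
The claimed |C| lies below the Hamming bound.


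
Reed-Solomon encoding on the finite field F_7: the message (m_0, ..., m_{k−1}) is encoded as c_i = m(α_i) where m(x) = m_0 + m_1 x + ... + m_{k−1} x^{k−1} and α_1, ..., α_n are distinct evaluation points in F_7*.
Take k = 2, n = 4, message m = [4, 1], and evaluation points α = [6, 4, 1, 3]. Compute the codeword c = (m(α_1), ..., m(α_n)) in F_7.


c = [3, 1, 5, 0]

Message polynomial: m(x) = 4 + 1·x (mod 7).
For each evaluation point α_i, compute m(α_i) mod 7:
  α_1 = 6: Horner steps 1 → 3, so m(6) = 3.
  α_2 = 4: Horner steps 1 → 1, so m(4) = 1.
  α_3 = 1: Horner steps 1 → 5, so m(1) = 5.
  α_4 = 3: Horner steps 1 → 0, so m(3) = 0.
Codeword c = [3, 1, 5, 0] ∈ F_7^4.


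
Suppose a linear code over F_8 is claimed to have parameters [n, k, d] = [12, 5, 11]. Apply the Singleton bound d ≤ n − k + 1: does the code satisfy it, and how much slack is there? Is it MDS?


Singleton RHS = n − k + 1 = 8, slack = -3, bound violated (no such code; not MDS).

Singleton bound: d ≤ n − k + 1.
Here n = 12, k = 5, so n − k + 1 = 8.
Given d = 11, check d ≤ 8: NO.
Slack = (n − k + 1) − d = -3.
The slack is negative: d = 11 exceeds n − k + 1 = 8 by 3, so the Singleton bound is violated and no linear [12, 5, 11]_8 code can exist. In particular it is not MDS (MDS requires d = n − k + 1 exactly).
Description: the claimed parameters are [12, 5, 11]_8; such a code would be impossible (violates the Singleton bound).


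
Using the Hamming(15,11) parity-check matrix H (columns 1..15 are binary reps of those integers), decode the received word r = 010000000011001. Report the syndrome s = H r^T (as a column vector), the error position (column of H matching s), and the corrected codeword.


s = (1, 0, 1, 0)^T, error position = 10, corrected codeword c = 010000000111001

Compute s = H r^T mod 2 one row at a time:
  s_1 = 0 + 0 + 0 + 1 + 1 + 0 + 0 + 1 = 3 ≡ 1 (mod 2).
  s_2 = 0 + 0 + 0 + 0 + 1 + 0 + 0 + 1 = 2 ≡ 0 (mod 2).
  s_3 = 1 + 0 + 0 + 0 + 0 + 1 + 0 + 1 = 3 ≡ 1 (mod 2).
  s_4 = 0 + 0 + 0 + 0 + 0 + 1 + 0 + 1 = 2 ≡ 0 (mod 2).
s = (1, 0, 1, 0)^T — this equals column 10 of H (binary 1010), so error is at position 10.
Correct: flip bit 10 of r = 010000000011001 to get c = 010000000111001.


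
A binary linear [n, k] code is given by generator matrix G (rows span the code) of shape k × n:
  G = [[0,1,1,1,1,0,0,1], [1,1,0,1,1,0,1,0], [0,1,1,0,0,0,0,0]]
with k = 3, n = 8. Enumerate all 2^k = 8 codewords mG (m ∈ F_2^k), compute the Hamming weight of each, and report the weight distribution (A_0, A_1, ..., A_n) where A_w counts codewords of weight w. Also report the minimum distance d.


Weight distribution: A_0 = 1, A_2 = 1, A_3 = 1, A_4 = 2, A_5 = 3. Minimum distance d = 2.

Enumerate all 2^3 = 8 messages m ∈ F_2^3.
For each, compute codeword c = mG in F_2^8, then tally its weight.
  m = 000 → c = 00000000, weight = 0.
  m = 100 → c = 01111001, weight = 5.
  m = 010 → c = 11011010, weight = 5.
  m = 110 → c = 10100011, weight = 4.
  m = 001 → c = 01100000, weight = 2.
  m = 101 → c = 00011001, weight = 3.
  m = 011 → c = 10111010, weight = 5.
  m = 111 → c = 11000011, weight = 4.
Tally weights:
  weight 0: 1 codewords.
  weight 2: 1 codewords.
  weight 3: 1 codewords.
  weight 4: 2 codewords.
  weight 5: 3 codewords.
Minimum distance d = smallest w > 0 with A_w > 0 = 2.
Sanity: Σ A_w = 8 = 2^3 = 8 ✓.


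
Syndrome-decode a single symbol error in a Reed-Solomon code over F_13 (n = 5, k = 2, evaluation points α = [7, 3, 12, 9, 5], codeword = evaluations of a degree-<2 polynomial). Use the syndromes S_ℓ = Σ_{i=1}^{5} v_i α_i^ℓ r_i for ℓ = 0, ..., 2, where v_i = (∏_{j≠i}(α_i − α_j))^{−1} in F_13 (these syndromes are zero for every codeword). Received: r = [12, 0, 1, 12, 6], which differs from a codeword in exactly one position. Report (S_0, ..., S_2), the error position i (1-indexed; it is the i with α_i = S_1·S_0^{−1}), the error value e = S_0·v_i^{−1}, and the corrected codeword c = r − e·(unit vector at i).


S = (6, 2, 5), error at position 4, error magnitude e = 7, c = [12, 0, 1, 5, 6].

Step 1: column multipliers v_i = (∏_{j≠i}(α_i − α_j))^{−1} mod 13.
  i = 1 (α = 7): (7−3)(7−12)(7−9)(7−5) = 4·(−5)·(−2)·2 = 80 ≡ 2, so v_1 = 2^{−1} = 7 (mod 13).
  i = 2 (α = 3): (3−7)(3−12)(3−9)(3−5) = (−4)·(−9)·(−6)·(−2) = 432 ≡ 3, so v_2 = 3^{−1} = 9 (mod 13).
  i = 3 (α = 12): (12−7)(12−3)(12−9)(12−5) = 5·9·3·7 = 945 ≡ 9, so v_3 = 9^{−1} = 3 (mod 13).
  i = 4 (α = 9): (9−7)(9−3)(9−12)(9−5) = 2·6·(−3)·4 = −144 ≡ 12, so v_4 = 12^{−1} = 12 (mod 13).
  i = 5 (α = 5): (5−7)(5−3)(5−12)(5−9) = (−2)·2·(−7)·(−4) = −112 ≡ 5, so v_5 = 5^{−1} = 8 (mod 13).
  v = [7, 9, 3, 12, 8].
Step 2: syndromes of r = [12, 0, 1, 12, 6] (all sums mod 13).
  S_0 = Σ v_i r_i = 7·12 + 9·0 + 3·1 + 12·12 + 8·6 = 279 ≡ 6.
  S_1 = Σ v_i α_i r_i = 7·7·12 + 9·3·0 + 3·12·1 + 12·9·12 + 8·5·6 = 2160 ≡ 2.
  α_i^2 mod 13 = [10, 9, 1, 3, 12].
  S_2 = Σ v_i α_i^2 r_i = 7·10·12 + 9·9·0 + 3·1·1 + 12·3·12 + 8·12·6 = 1851 ≡ 5.
  S = (6, 2, 5) ≠ 0, so r is not a codeword (an error is present).
Step 3: locate the error. For a single error e at position i, S_ℓ = v_i·e·α_i^ℓ, so α_err = S_1/S_0.
  S_0^{−1} = 6^{−1} = 11 (mod 13), so α_err = 2·11 = 22 ≡ 9 = α_4. Error position i = 4.
  Consistency check: S_2/S_1 = 5·7 = 35 ≡ 9 = α_err ✓ (single-error assumption holds).
Step 4: error magnitude e = S_0/v_4 = S_0·∏_{j≠4}(α_4 − α_j) = 6·12 = 72 ≡ 7 (mod 13).
Step 5: correct position 4: c_4 = r_4 − e = 12 − 7 ≡ 5 (mod 13). Hence c = [12, 0, 1, 5, 6].
  Check: interpolating c through the α_i gives m(x) = 4 + 3·x (degree < 2) with m(α_i) = c_i for every i, so c is indeed a codeword.


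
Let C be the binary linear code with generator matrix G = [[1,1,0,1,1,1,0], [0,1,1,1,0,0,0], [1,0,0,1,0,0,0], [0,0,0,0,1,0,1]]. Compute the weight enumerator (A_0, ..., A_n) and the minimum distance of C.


Weight distribution: A_0 = 1, A_2 = 2, A_3 = 4, A_4 = 5, A_5 = 4. Minimum distance d = 2.

Enumerate all 2^4 = 16 messages m ∈ F_2^4.
For each, compute codeword c = mG in F_2^7, then tally its weight.
  m = 0000 → c = 0000000, weight = 0.
  m = 1000 → c = 1101110, weight = 5.
  m = 0100 → c = 0111000, weight = 3.
  m = 1100 → c = 1010110, weight = 4.
  m = 0010 → c = 1001000, weight = 2.
  m = 1010 → c = 0100110, weight = 3.
  m = 0110 → c = 1110000, weight = 3.
  m = 1110 → c = 0011110, weight = 4.
  m = 0001 → c = 0000101, weight = 2.
  m = 1001 → c = 1101011, weight = 5.
  m = 0101 → c = 0111101, weight = 5.
  m = 1101 → c = 1010011, weight = 4.
  m = 0011 → c = 1001101, weight = 4.
  m = 1011 → c = 0100011, weight = 3.
  m = 0111 → c = 1110101, weight = 5.
  m = 1111 → c = 0011011, weight = 4.
Tally weights:
  weight 0: 1 codewords.
  weight 2: 2 codewords.
  weight 3: 4 codewords.
  weight 4: 5 codewords.
  weight 5: 4 codewords.
Minimum distance d = smallest w > 0 with A_w > 0 = 2.
Sanity: Σ A_w = 16 = 2^4 = 16 ✓.


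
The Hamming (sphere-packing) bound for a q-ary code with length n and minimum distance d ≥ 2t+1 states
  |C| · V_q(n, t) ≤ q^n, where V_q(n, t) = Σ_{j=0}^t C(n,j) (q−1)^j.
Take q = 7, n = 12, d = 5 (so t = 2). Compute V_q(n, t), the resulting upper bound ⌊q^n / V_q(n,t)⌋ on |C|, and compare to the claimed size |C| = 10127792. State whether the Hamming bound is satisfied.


V_q(n, t) = 2449, q^n = 13841287201, Hamming bound = 5651811, |C| = 10127792 > bound (violated).

Step 1: Compute V_q(n, t) = Σ_{j=0}^2 C(n, j) (q−1)^j.
  j = 0: C(12,0)·(6)^0 = 1·1 = 1.
  j = 1: C(12,1)·(6)^1 = 12·6 = 72.
  j = 2: C(12,2)·(6)^2 = 66·36 = 2376.
  V_q(n, t) = 1 + 72 + 2376 = 2449.
Step 2: q^n = 7^12 = 13841287201.
Step 3: Hamming bound ⌊q^n / V_q(n,t)⌋ = ⌊13841287201/2449⌋ = 5651811.
Step 4: Compare |C| = 10127792 to 5651811: violated.
The claimed |C| lies above the Hamming bound, so no 7-ary code of length 12 with d ≥ 5 can have 10127792 codewords.


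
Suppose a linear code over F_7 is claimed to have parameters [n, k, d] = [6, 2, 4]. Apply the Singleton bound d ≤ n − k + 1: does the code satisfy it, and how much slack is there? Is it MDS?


Singleton RHS = n − k + 1 = 5, slack = 1, bound satisfied, not MDS.

Singleton bound: d ≤ n − k + 1.
Here n = 6, k = 2, so n − k + 1 = 5.
Given d = 4, check d ≤ 5: YES.
Slack = (n − k + 1) − d = 1.
The code is NOT MDS (slack = 1 > 0).
Description: the claimed parameters are [6, 2, 4]_7; such a code would be non-MDS.


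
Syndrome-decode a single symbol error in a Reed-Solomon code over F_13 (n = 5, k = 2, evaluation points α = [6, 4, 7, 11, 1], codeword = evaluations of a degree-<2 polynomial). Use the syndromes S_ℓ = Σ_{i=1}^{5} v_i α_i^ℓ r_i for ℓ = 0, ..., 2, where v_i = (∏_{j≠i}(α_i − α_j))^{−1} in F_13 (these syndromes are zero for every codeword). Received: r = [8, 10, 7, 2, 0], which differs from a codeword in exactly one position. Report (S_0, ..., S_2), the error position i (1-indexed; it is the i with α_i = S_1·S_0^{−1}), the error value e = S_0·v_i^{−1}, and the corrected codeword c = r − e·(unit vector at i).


S = (10, 6, 1), error at position 4, error magnitude e = 12, c = [8, 10, 7, 3, 0].

Step 1: column multipliers v_i = (∏_{j≠i}(α_i − α_j))^{−1} mod 13.
  i = 1 (α = 6): (6−4)(6−7)(6−11)(6−1) = 2·(−1)·(−5)·5 = 50 ≡ 11, so v_1 = 11^{−1} = 6 (mod 13).
  i = 2 (α = 4): (4−6)(4−7)(4−11)(4−1) = (−2)·(−3)·(−7)·3 = −126 ≡ 4, so v_2 = 4^{−1} = 10 (mod 13).
  i = 3 (α = 7): (7−6)(7−4)(7−11)(7−1) = 1·3·(−4)·6 = −72 ≡ 6, so v_3 = 6^{−1} = 11 (mod 13).
  i = 4 (α = 11): (11−6)(11−4)(11−7)(11−1) = 5·7·4·10 = 1400 ≡ 9, so v_4 = 9^{−1} = 3 (mod 13).
  i = 5 (α = 1): (1−6)(1−4)(1−7)(1−11) = (−5)·(−3)·(−6)·(−10) = 900 ≡ 3, so v_5 = 3^{−1} = 9 (mod 13).
  v = [6, 10, 11, 3, 9].
Step 2: syndromes of r = [8, 10, 7, 2, 0] (all sums mod 13).
  S_0 = Σ v_i r_i = 6·8 + 10·10 + 11·7 + 3·2 + 9·0 = 231 ≡ 10.
  S_1 = Σ v_i α_i r_i = 6·6·8 + 10·4·10 + 11·7·7 + 3·11·2 + 9·1·0 = 1293 ≡ 6.
  α_i^2 mod 13 = [10, 3, 10, 4, 1].
  S_2 = Σ v_i α_i^2 r_i = 6·10·8 + 10·3·10 + 11·10·7 + 3·4·2 + 9·1·0 = 1574 ≡ 1.
  S = (10, 6, 1) ≠ 0, so r is not a codeword (an error is present).
Step 3: locate the error. For a single error e at position i, S_ℓ = v_i·e·α_i^ℓ, so α_err = S_1/S_0.
  S_0^{−1} = 10^{−1} = 4 (mod 13), so α_err = 6·4 = 24 ≡ 11 = α_4. Error position i = 4.
  Consistency check: S_2/S_1 = 1·11 = 11 ≡ 11 = α_err ✓ (single-error assumption holds).
Step 4: error magnitude e = S_0/v_4 = S_0·∏_{j≠4}(α_4 − α_j) = 10·9 = 90 ≡ 12 (mod 13).
Step 5: correct position 4: c_4 = r_4 − e = 2 − 12 ≡ 3 (mod 13). Hence c = [8, 10, 7, 3, 0].
  Check: interpolating c through the α_i gives m(x) = 1 + 12·x (degree < 2) with m(α_i) = c_i for every i, so c is indeed a codeword.


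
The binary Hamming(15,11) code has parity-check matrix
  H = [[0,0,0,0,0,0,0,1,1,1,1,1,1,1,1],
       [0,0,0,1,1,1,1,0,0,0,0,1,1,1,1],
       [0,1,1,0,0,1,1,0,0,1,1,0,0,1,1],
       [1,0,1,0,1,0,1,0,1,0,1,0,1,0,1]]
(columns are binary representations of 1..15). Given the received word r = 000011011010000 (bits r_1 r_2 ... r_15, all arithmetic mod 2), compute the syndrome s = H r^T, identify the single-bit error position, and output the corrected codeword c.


s = (1, 0, 0, 1)^T, error position = 9, corrected codeword c = 000011010010000

Compute s = H r^T mod 2 one row at a time:
  s_1 = 1 + 1 + 0 + 1 + 0 + 0 + 0 + 0 = 3 ≡ 1 (mod 2).
  s_2 = 0 + 1 + 1 + 0 + 0 + 0 + 0 + 0 = 2 ≡ 0 (mod 2).
  s_3 = 0 + 0 + 1 + 0 + 0 + 1 + 0 + 0 = 2 ≡ 0 (mod 2).
  s_4 = 0 + 0 + 1 + 0 + 1 + 1 + 0 + 0 = 3 ≡ 1 (mod 2).
s = (1, 0, 0, 1)^T — this equals column 9 of H (binary 1001), so error is at position 9.
Correct: flip bit 9 of r = 000011011010000 to get c = 000011010010000.


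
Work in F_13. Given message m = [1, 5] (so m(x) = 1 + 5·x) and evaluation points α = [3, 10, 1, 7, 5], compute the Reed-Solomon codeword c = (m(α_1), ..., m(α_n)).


c = [3, 12, 6, 10, 0]

Message polynomial: m(x) = 1 + 5·x (mod 13).
For each evaluation point α_i, compute m(α_i) mod 13:
  α_1 = 3: Horner steps 5 → 3, so m(3) = 3.
  α_2 = 10: Horner steps 5 → 12, so m(10) = 12.
  α_3 = 1: Horner steps 5 → 6, so m(1) = 6.
  α_4 = 7: Horner steps 5 → 10, so m(7) = 10.
  α_5 = 5: Horner steps 5 → 0, so m(5) = 0.
Codeword c = [3, 12, 6, 10, 0] ∈ F_13^5.


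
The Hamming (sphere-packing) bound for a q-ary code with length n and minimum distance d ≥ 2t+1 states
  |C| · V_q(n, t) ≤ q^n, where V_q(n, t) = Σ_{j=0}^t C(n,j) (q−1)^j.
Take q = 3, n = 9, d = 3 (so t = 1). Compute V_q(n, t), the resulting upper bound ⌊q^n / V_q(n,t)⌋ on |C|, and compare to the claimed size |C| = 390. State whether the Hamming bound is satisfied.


V_q(n, t) = 19, q^n = 19683, Hamming bound = 1035, |C| = 390 ≤ bound (satisfied).

Step 1: Compute V_q(n, t) = Σ_{j=0}^1 C(n, j) (q−1)^j.
  j = 0: C(9,0)·(2)^0 = 1·1 = 1.
  j = 1: C(9,1)·(2)^1 = 9·2 = 18.
  V_q(n, t) = 1 + 18 = 19.
Step 2: q^n = 3^9 = 19683.
Step 3: Hamming bound ⌊q^n / V_q(n,t)⌋ = ⌊19683/19⌋ = 1035.
Step 4: Compare |C| = 390 to 1035: satisfied.
The claimed |C| lies below the Hamming bound.


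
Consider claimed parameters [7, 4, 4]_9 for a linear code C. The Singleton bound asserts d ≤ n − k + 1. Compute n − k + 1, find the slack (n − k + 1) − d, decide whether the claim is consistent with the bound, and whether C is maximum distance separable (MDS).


Singleton RHS = n − k + 1 = 4, slack = 0, bound satisfied, MDS.

Singleton bound: d ≤ n − k + 1.
Here n = 7, k = 4, so n − k + 1 = 4.
Given d = 4, check d ≤ 4: YES.
Slack = (n − k + 1) − d = 0.
The code is MDS (slack = 0).
Description: the claimed parameters are [7, 4, 4]_9; such a code would be MDS (meets Singleton bound).


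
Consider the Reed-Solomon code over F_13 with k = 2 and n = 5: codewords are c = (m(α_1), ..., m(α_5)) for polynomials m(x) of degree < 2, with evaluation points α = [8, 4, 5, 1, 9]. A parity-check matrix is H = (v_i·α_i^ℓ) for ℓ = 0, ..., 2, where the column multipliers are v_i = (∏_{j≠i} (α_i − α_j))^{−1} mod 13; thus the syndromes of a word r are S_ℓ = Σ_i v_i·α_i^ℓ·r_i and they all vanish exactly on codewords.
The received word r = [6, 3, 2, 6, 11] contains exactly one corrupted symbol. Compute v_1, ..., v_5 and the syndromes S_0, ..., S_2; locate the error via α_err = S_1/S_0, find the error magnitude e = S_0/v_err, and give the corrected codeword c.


S = (1, 8, 12), error at position 1, error magnitude e = 7, c = [12, 3, 2, 6, 11].

Step 1: column multipliers v_i = (∏_{j≠i}(α_i − α_j))^{−1} mod 13.
  i = 1 (α = 8): (8−4)(8−5)(8−1)(8−9) = 4·3·7·(−1) = −84 ≡ 7, so v_1 = 7^{−1} = 2 (mod 13).
  i = 2 (α = 4): (4−8)(4−5)(4−1)(4−9) = (−4)·(−1)·3·(−5) = −60 ≡ 5, so v_2 = 5^{−1} = 8 (mod 13).
  i = 3 (α = 5): (5−8)(5−4)(5−1)(5−9) = (−3)·1·4·(−4) = 48 ≡ 9, so v_3 = 9^{−1} = 3 (mod 13).
  i = 4 (α = 1): (1−8)(1−4)(1−5)(1−9) = (−7)·(−3)·(−4)·(−8) = 672 ≡ 9, so v_4 = 9^{−1} = 3 (mod 13).
  i = 5 (α = 9): (9−8)(9−4)(9−5)(9−1) = 1·5·4·8 = 160 ≡ 4, so v_5 = 4^{−1} = 10 (mod 13).
  v = [2, 8, 3, 3, 10].
Step 2: syndromes of r = [6, 3, 2, 6, 11] (all sums mod 13).
  S_0 = Σ v_i r_i = 2·6 + 8·3 + 3·2 + 3·6 + 10·11 = 170 ≡ 1.
  S_1 = Σ v_i α_i r_i = 2·8·6 + 8·4·3 + 3·5·2 + 3·1·6 + 10·9·11 = 1230 ≡ 8.
  α_i^2 mod 13 = [12, 3, 12, 1, 3].
  S_2 = Σ v_i α_i^2 r_i = 2·12·6 + 8·3·3 + 3·12·2 + 3·1·6 + 10·3·11 = 636 ≡ 12.
  S = (1, 8, 12) ≠ 0, so r is not a codeword (an error is present).
Step 3: locate the error. For a single error e at position i, S_ℓ = v_i·e·α_i^ℓ, so α_err = S_1/S_0.
  S_0^{−1} = 1^{−1} = 1 (mod 13), so α_err = 8·1 = 8 ≡ 8 = α_1. Error position i = 1.
  Consistency check: S_2/S_1 = 12·5 = 60 ≡ 8 = α_err ✓ (single-error assumption holds).
Step 4: error magnitude e = S_0/v_1 = S_0·∏_{j≠1}(α_1 − α_j) = 1·7 = 7 ≡ 7 (mod 13).
Step 5: correct position 1: c_1 = r_1 − e = 6 − 7 ≡ 12 (mod 13). Hence c = [12, 3, 2, 6, 11].
  Check: interpolating c through the α_i gives m(x) = 7 + 12·x (degree < 2) with m(α_i) = c_i for every i, so c is indeed a codeword.


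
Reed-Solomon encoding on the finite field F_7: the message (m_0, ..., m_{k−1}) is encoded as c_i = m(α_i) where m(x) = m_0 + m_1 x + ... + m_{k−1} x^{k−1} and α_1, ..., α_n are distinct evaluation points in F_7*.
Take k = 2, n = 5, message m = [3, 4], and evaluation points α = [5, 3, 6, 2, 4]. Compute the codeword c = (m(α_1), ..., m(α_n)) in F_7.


c = [2, 1, 6, 4, 5]

Message polynomial: m(x) = 3 + 4·x (mod 7).
For each evaluation point α_i, compute m(α_i) mod 7:
  α_1 = 5: Horner steps 4 → 2, so m(5) = 2.
  α_2 = 3: Horner steps 4 → 1, so m(3) = 1.
  α_3 = 6: Horner steps 4 → 6, so m(6) = 6.
  α_4 = 2: Horner steps 4 → 4, so m(2) = 4.
  α_5 = 4: Horner steps 4 → 5, so m(4) = 5.
Codeword c = [2, 1, 6, 4, 5] ∈ F_7^5.


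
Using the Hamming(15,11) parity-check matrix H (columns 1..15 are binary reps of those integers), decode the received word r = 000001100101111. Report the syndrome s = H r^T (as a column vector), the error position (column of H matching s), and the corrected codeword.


s = (1, 0, 1, 1)^T, error position = 11, corrected codeword c = 000001100111111

Compute s = H r^T mod 2 one row at a time:
  s_1 = 0 + 0 + 1 + 0 + 1 + 1 + 1 + 1 = 5 ≡ 1 (mod 2).
  s_2 = 0 + 0 + 1 + 1 + 1 + 1 + 1 + 1 = 6 ≡ 0 (mod 2).
  s_3 = 0 + 0 + 1 + 1 + 1 + 0 + 1 + 1 = 5 ≡ 1 (mod 2).
  s_4 = 0 + 0 + 0 + 1 + 0 + 0 + 1 + 1 = 3 ≡ 1 (mod 2).
s = (1, 0, 1, 1)^T — this equals column 11 of H (binary 1011), so error is at position 11.
Correct: flip bit 11 of r = 000001100101111 to get c = 000001100111111.


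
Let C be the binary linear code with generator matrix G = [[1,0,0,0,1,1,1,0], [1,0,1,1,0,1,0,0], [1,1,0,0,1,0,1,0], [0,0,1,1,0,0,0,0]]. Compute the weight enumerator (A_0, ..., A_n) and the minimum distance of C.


Weight distribution: A_0 = 1, A_2 = 5, A_4 = 7, A_6 = 3. Minimum distance d = 2.

Enumerate all 2^4 = 16 messages m ∈ F_2^4.
For each, compute codeword c = mG in F_2^8, then tally its weight.
  m = 0000 → c = 00000000, weight = 0.
  m = 1000 → c = 10001110, weight = 4.
  m = 0100 → c = 10110100, weight = 4.
  m = 1100 → c = 00111010, weight = 4.
  m = 0010 → c = 11001010, weight = 4.
  m = 1010 → c = 01000100, weight = 2.
  m = 0110 → c = 01111110, weight = 6.
  m = 1110 → c = 11110000, weight = 4.
  m = 0001 → c = 00110000, weight = 2.
  m = 1001 → c = 10111110, weight = 6.
  m = 0101 → c = 10000100, weight = 2.
  m = 1101 → c = 00001010, weight = 2.
  m = 0011 → c = 11111010, weight = 6.
  m = 1011 → c = 01110100, weight = 4.
  m = 0111 → c = 01001110, weight = 4.
  m = 1111 → c = 11000000, weight = 2.
Tally weights:
  weight 0: 1 codewords.
  weight 2: 5 codewords.
  weight 4: 7 codewords.
  weight 6: 3 codewords.
Minimum distance d = smallest w > 0 with A_w > 0 = 2.
Sanity: Σ A_w = 16 = 2^4 = 16 ✓.


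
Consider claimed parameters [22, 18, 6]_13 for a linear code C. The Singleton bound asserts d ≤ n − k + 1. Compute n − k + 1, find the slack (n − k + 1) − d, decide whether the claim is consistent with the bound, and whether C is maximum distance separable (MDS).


Singleton RHS = n − k + 1 = 5, slack = -1, bound violated (no such code; not MDS).

Singleton bound: d ≤ n − k + 1.
Here n = 22, k = 18, so n − k + 1 = 5.
Given d = 6, check d ≤ 5: NO.
Slack = (n − k + 1) − d = -1.
The slack is negative: d = 6 exceeds n − k + 1 = 5 by 1, so the Singleton bound is violated and no linear [22, 18, 6]_13 code can exist. In particular it is not MDS (MDS requires d = n − k + 1 exactly).
Description: the claimed parameters are [22, 18, 6]_13; such a code would be impossible (violates the Singleton bound).


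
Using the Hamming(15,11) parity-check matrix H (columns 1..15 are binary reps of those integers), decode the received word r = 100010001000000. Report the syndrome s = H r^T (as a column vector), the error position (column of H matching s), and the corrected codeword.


s = (1, 1, 0, 1)^T, error position = 13, corrected codeword c = 100010001000100

Compute s = H r^T mod 2 one row at a time:
  s_1 = 0 + 1 + 0 + 0 + 0 + 0 + 0 + 0 = 1 ≡ 1 (mod 2).
  s_2 = 0 + 1 + 0 + 0 + 0 + 0 + 0 + 0 = 1 ≡ 1 (mod 2).
  s_3 = 0 + 0 + 0 + 0 + 0 + 0 + 0 + 0 = 0 ≡ 0 (mod 2).
  s_4 = 1 + 0 + 1 + 0 + 1 + 0 + 0 + 0 = 3 ≡ 1 (mod 2).
s = (1, 1, 0, 1)^T — this equals column 13 of H (binary 1101), so error is at position 13.
Correct: flip bit 13 of r = 100010001000000 to get c = 100010001000100.


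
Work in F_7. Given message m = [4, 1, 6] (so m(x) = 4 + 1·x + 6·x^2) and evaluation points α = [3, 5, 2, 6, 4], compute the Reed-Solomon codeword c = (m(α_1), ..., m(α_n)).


c = [5, 5, 2, 2, 6]

Message polynomial: m(x) = 4 + 1·x + 6·x^2 (mod 7).
For each evaluation point α_i, compute m(α_i) mod 7:
  α_1 = 3: Horner steps 6 → 5 → 5, so m(3) = 5.
  α_2 = 5: Horner steps 6 → 3 → 5, so m(5) = 5.
  α_3 = 2: Horner steps 6 → 6 → 2, so m(2) = 2.
  α_4 = 6: Horner steps 6 → 2 → 2, so m(6) = 2.
  α_5 = 4: Horner steps 6 → 4 → 6, so m(4) = 6.
Codeword c = [5, 5, 2, 2, 6] ∈ F_7^5.


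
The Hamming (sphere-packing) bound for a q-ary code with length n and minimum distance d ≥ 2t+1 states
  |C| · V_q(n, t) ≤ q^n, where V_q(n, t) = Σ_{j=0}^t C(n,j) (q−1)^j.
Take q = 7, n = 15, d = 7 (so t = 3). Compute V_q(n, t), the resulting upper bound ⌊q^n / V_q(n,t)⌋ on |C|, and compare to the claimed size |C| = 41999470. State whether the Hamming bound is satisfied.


V_q(n, t) = 102151, q^n = 4747561509943, Hamming bound = 46475918, |C| = 41999470 ≤ bound (satisfied).

Step 1: Compute V_q(n, t) = Σ_{j=0}^3 C(n, j) (q−1)^j.
  j = 0: C(15,0)·(6)^0 = 1·1 = 1.
  j = 1: C(15,1)·(6)^1 = 15·6 = 90.
  j = 2: C(15,2)·(6)^2 = 105·36 = 3780.
  j = 3: C(15,3)·(6)^3 = 455·216 = 98280.
  V_q(n, t) = 1 + 90 + 3780 + 98280 = 102151.
Step 2: q^n = 7^15 = 4747561509943.
Step 3: Hamming bound ⌊q^n / V_q(n,t)⌋ = ⌊4747561509943/102151⌋ = 46475918.
Step 4: Compare |C| = 41999470 to 46475918: satisfied.
The claimed |C| lies below the Hamming bound.


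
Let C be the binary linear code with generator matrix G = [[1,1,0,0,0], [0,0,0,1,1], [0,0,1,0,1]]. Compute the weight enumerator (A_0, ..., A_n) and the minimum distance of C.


Weight distribution: A_0 = 1, A_2 = 4, A_4 = 3. Minimum distance d = 2.

Enumerate all 2^3 = 8 messages m ∈ F_2^3.
For each, compute codeword c = mG in F_2^5, then tally its weight.
  m = 000 → c = 00000, weight = 0.
  m = 100 → c = 11000, weight = 2.
  m = 010 → c = 00011, weight = 2.
  m = 110 → c = 11011, weight = 4.
  m = 001 → c = 00101, weight = 2.
  m = 101 → c = 11101, weight = 4.
  m = 011 → c = 00110, weight = 2.
  m = 111 → c = 11110, weight = 4.
Tally weights:
  weight 0: 1 codewords.
  weight 2: 4 codewords.
  weight 4: 3 codewords.
Minimum distance d = smallest w > 0 with A_w > 0 = 2.
Sanity: Σ A_w = 8 = 2^3 = 8 ✓.


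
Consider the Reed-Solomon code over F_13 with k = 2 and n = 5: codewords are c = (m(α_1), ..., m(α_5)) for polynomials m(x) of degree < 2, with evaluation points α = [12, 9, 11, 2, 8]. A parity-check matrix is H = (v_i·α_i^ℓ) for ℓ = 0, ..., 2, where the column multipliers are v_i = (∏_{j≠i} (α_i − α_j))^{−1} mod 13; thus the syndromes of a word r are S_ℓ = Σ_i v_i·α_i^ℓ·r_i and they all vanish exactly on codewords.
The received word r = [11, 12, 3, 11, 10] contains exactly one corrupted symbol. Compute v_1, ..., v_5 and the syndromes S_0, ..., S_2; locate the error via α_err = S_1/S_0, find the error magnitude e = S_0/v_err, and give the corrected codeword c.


S = (2, 11, 2), error at position 1, error magnitude e = 6, c = [5, 12, 3, 11, 10].

Step 1: column multipliers v_i = (∏_{j≠i}(α_i − α_j))^{−1} mod 13.
  i = 1 (α = 12): (12−9)(12−11)(12−2)(12−8) = 3·1·10·4 = 120 ≡ 3, so v_1 = 3^{−1} = 9 (mod 13).
  i = 2 (α = 9): (9−12)(9−11)(9−2)(9−8) = (−3)·(−2)·7·1 = 42 ≡ 3, so v_2 = 3^{−1} = 9 (mod 13).
  i = 3 (α = 11): (11−12)(11−9)(11−2)(11−8) = (−1)·2·9·3 = −54 ≡ 11, so v_3 = 11^{−1} = 6 (mod 13).
  i = 4 (α = 2): (2−12)(2−9)(2−11)(2−8) = (−10)·(−7)·(−9)·(−6) = 3780 ≡ 10, so v_4 = 10^{−1} = 4 (mod 13).
  i = 5 (α = 8): (8−12)(8−9)(8−11)(8−2) = (−4)·(−1)·(−3)·6 = −72 ≡ 6, so v_5 = 6^{−1} = 11 (mod 13).
  v = [9, 9, 6, 4, 11].
Step 2: syndromes of r = [11, 12, 3, 11, 10] (all sums mod 13).
  S_0 = Σ v_i r_i = 9·11 + 9·12 + 6·3 + 4·11 + 11·10 = 379 ≡ 2.
  S_1 = Σ v_i α_i r_i = 9·12·11 + 9·9·12 + 6·11·3 + 4·2·11 + 11·8·10 = 3326 ≡ 11.
  α_i^2 mod 13 = [1, 3, 4, 4, 12].
  S_2 = Σ v_i α_i^2 r_i = 9·1·11 + 9·3·12 + 6·4·3 + 4·4·11 + 11·12·10 = 1991 ≡ 2.
  S = (2, 11, 2) ≠ 0, so r is not a codeword (an error is present).
Step 3: locate the error. For a single error e at position i, S_ℓ = v_i·e·α_i^ℓ, so α_err = S_1/S_0.
  S_0^{−1} = 2^{−1} = 7 (mod 13), so α_err = 11·7 = 77 ≡ 12 = α_1. Error position i = 1.
  Consistency check: S_2/S_1 = 2·6 = 12 ≡ 12 = α_err ✓ (single-error assumption holds).
Step 4: error magnitude e = S_0/v_1 = S_0·∏_{j≠1}(α_1 − α_j) = 2·3 = 6 ≡ 6 (mod 13).
Step 5: correct position 1: c_1 = r_1 − e = 11 − 6 ≡ 5 (mod 13). Hence c = [5, 12, 3, 11, 10].
  Check: interpolating c through the α_i gives m(x) = 7 + 2·x (degree < 2) with m(α_i) = c_i for every i, so c is indeed a codeword.


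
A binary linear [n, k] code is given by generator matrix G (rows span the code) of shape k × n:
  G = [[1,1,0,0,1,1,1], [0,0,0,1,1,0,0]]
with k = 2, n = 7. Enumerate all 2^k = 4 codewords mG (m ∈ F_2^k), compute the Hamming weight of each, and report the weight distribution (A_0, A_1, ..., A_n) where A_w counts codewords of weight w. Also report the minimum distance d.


Weight distribution: A_0 = 1, A_2 = 1, A_5 = 2. Minimum distance d = 2.

Enumerate all 2^2 = 4 messages m ∈ F_2^2.
For each, compute codeword c = mG in F_2^7, then tally its weight.
  m = 00 → c = 0000000, weight = 0.
  m = 10 → c = 1100111, weight = 5.
  m = 01 → c = 0001100, weight = 2.
  m = 11 → c = 1101011, weight = 5.
Tally weights:
  weight 0: 1 codewords.
  weight 2: 1 codewords.
  weight 5: 2 codewords.
Minimum distance d = smallest w > 0 with A_w > 0 = 2.
Sanity: Σ A_w = 4 = 2^2 = 4 ✓.


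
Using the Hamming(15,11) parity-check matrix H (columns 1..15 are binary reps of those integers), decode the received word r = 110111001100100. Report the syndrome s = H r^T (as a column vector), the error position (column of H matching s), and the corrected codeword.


s = (1, 0, 1, 0)^T, error position = 10, corrected codeword c = 110111001000100

Compute s = H r^T mod 2 one row at a time:
  s_1 = 0 + 1 + 1 + 0 + 0 + 1 + 0 + 0 = 3 ≡ 1 (mod 2).
  s_2 = 1 + 1 + 1 + 0 + 0 + 1 + 0 + 0 = 4 ≡ 0 (mod 2).
  s_3 = 1 + 0 + 1 + 0 + 1 + 0 + 0 + 0 = 3 ≡ 1 (mod 2).
  s_4 = 1 + 0 + 1 + 0 + 1 + 0 + 1 + 0 = 4 ≡ 0 (mod 2).
s = (1, 0, 1, 0)^T — this equals column 10 of H (binary 1010), so error is at position 10.
Correct: flip bit 10 of r = 110111001100100 to get c = 110111001000100.
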